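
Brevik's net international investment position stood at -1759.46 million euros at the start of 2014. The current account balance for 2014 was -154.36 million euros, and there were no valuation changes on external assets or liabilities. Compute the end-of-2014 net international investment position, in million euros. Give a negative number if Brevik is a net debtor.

-1913.82

With no valuation effects, change in NIIP = current account = -154.36
End-of-year NIIP = -1759.46 + (-154.36) = -1913.82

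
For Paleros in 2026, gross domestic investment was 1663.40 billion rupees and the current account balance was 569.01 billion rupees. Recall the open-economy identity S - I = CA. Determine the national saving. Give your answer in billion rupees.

S = I + CA = 1663.40 + 569.01 = 2232.41

2232.41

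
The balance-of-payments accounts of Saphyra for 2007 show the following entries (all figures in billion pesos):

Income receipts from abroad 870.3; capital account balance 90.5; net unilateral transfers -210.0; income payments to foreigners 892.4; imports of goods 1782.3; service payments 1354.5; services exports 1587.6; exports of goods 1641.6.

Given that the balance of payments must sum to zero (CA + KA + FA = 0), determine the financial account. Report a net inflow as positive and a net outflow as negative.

49.2

Goods balance = 1641.6 - 1782.3 = -140.7
Services balance = 1587.6 - 1354.5 = 233.1
Trade balance (goods + services) = -140.7 + 233.1 = 92.4
Net primary income = 870.3 - 892.4 = -22.1
Net secondary income = -210.0
Current account = 92.4 + (-22.1) + (-210.0) = -139.7
Financial account = -(-139.7 + 90.5) = 49.2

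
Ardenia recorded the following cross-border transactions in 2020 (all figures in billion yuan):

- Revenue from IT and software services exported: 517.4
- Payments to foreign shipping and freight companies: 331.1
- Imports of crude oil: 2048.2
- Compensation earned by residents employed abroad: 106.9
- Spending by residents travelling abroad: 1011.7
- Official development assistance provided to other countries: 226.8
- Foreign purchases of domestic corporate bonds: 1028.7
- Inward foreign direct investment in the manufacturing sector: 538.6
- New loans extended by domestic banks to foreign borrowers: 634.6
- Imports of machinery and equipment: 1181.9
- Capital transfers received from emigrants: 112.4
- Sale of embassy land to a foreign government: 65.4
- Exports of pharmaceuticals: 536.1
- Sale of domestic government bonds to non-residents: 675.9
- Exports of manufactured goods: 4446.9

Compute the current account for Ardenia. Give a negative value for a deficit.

Goods: 4446.9 - 1181.9 + 536.1 - 2048.2 = 1752.9
Services: -331.1 + 517.4 - 1011.7 = -825.4
Primary income: 106.9
Secondary income: -226.8
Current account = 1752.9 + (-825.4) + 106.9 + (-226.8) = 807.6
(Excluded from the current account — financial account: foreign purchases of domestic corporate bonds 1028.7, inward foreign direct investment in the manufacturing sector 538.6, new loans extended by domestic banks to foreign borrowers 634.6, sale of domestic government bonds to non-residents 675.9; capital account: capital transfers received from emigrants 112.4, sale of embassy land to a foreign government 65.4.)

807.6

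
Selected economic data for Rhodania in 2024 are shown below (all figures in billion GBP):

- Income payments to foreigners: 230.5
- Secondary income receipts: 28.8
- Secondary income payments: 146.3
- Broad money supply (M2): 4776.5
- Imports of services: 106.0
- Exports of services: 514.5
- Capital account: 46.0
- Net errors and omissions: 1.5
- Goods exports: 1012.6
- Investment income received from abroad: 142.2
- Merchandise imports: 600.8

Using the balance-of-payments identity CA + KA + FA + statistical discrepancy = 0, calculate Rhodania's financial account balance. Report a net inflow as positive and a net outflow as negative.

-662.0

Goods balance = 1012.6 - 600.8 = 411.8
Services balance = 514.5 - 106.0 = 408.5
Trade balance (goods + services) = 411.8 + 408.5 = 820.3
Net primary income = 142.2 - 230.5 = -88.3
Net secondary income = 28.8 - 146.3 = -117.5
Current account = 820.3 + (-88.3) + (-117.5) = 614.5
Financial account = -(614.5 + 46.0 + 1.5) = -662.0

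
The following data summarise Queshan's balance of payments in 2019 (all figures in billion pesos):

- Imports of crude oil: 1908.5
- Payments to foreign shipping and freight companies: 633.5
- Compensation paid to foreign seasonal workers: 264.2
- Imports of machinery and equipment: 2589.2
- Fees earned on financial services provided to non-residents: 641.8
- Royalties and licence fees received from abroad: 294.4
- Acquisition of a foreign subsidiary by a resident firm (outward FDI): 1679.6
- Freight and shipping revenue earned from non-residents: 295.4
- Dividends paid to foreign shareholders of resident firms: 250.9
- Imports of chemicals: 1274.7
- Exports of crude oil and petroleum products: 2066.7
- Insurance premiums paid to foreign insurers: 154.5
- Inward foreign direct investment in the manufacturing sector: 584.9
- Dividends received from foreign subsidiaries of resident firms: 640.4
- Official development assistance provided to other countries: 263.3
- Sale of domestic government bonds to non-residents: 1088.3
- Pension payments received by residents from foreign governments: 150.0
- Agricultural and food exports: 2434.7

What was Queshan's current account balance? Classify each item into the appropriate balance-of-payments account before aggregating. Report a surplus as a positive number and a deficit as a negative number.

-815.4

Goods: -2589.2 - 1274.7 + 2066.7 + 2434.7 - 1908.5 = -1271.0
Services: -633.5 - 154.5 + 641.8 + 294.4 + 295.4 = 443.6
Primary income: -250.9 - 264.2 + 640.4 = 125.3
Secondary income: -263.3 + 150.0 = -113.3
Current account = (-1271.0) + 443.6 + 125.3 + (-113.3) = -815.4
(Excluded from the current account — financial account: acquisition of a foreign subsidiary by a resident firm (outward FDI) 1679.6, inward foreign direct investment in the manufacturing sector 584.9, sale of domestic government bonds to non-residents 1088.3.)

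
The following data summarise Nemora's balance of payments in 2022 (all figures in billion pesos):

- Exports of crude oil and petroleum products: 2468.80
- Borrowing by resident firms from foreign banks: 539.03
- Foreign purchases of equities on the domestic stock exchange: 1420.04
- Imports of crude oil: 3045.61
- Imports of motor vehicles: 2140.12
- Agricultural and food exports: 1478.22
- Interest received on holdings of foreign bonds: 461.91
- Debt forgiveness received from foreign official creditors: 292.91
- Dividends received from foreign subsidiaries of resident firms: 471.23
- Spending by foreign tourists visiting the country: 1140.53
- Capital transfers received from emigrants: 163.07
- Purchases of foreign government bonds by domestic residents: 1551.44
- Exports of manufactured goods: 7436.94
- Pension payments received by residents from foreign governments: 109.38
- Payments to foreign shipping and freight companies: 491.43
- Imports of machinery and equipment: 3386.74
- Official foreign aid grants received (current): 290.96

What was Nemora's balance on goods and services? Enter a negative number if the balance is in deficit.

Goods: 7436.94 + 1478.22 + 2468.80 - 3045.61 - 3386.74 - 2140.12 = 2811.49
Services: -491.43 + 1140.53 = 649.10
Trade balance = 2811.49 + 649.10 = 3460.59
(Excluded from the trade balance — financial account: borrowing by resident firms from foreign banks 539.03, foreign purchases of equities on the domestic stock exchange 1420.04, purchases of foreign government bonds by domestic residents 1551.44; primary income: interest received on holdings of foreign bonds 461.91, dividends received from foreign subsidiaries of resident firms 471.23; capital account: debt forgiveness received from foreign official creditors 292.91, capital transfers received from emigrants 163.07; secondary income: pension payments received by residents from foreign governments 109.38, official foreign aid grants received (current) 290.96.)

3460.59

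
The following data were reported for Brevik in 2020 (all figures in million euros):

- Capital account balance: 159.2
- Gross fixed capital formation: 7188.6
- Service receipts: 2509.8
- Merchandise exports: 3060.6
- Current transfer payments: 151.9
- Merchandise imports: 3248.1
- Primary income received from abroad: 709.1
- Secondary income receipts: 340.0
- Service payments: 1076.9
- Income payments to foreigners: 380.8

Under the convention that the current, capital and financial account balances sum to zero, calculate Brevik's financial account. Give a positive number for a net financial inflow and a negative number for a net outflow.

Goods balance = 3060.6 - 3248.1 = -187.5
Services balance = 2509.8 - 1076.9 = 1432.9
Trade balance (goods + services) = -187.5 + 1432.9 = 1245.4
Net primary income = 709.1 - 380.8 = 328.3
Net secondary income = 340.0 - 151.9 = 188.1
Current account = 1245.4 + 328.3 + 188.1 = 1761.8
Financial account = -(1761.8 + 159.2) = -1921.0

-1921.0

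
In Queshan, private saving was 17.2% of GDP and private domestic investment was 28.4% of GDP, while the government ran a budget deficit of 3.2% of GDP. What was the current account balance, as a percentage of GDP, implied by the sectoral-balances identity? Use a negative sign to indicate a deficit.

By the sectoral-balances identity, CA = (S_private - I) + (T - G).
Private balance = 17.2 - 28.4 = -11.2
Government balance (T - G) = -3.2
CA = -11.2 + (-3.2) = -14.4

-14.4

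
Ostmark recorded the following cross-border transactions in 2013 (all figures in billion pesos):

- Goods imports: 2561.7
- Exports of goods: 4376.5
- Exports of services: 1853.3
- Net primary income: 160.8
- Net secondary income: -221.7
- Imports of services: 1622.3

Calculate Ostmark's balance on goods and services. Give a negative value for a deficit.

2045.8

Goods balance = 4376.5 - 2561.7 = 1814.8
Services balance = 1853.3 - 1622.3 = 231.0
Trade balance (goods + services) = 1814.8 + 231.0 = 2045.8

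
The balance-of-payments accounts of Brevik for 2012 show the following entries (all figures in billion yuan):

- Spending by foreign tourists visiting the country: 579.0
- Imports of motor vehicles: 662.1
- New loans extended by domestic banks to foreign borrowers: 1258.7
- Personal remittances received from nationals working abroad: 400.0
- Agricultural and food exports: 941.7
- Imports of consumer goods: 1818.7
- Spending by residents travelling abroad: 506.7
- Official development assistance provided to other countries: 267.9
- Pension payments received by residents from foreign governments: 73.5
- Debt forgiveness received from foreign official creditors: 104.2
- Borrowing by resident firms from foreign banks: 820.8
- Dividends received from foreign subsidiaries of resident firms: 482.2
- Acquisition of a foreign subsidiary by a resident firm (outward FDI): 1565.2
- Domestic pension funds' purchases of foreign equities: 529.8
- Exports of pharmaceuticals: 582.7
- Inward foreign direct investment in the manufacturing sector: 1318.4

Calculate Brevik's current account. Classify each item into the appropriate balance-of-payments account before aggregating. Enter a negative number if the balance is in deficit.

Goods: 582.7 + 941.7 - 1818.7 - 662.1 = -956.4
Services: -506.7 + 579.0 = 72.3
Primary income: 482.2
Secondary income: -267.9 + 73.5 + 400.0 = 205.6
Current account = (-956.4) + 72.3 + 482.2 + 205.6 = -196.3
(Excluded from the current account — financial account: new loans extended by domestic banks to foreign borrowers 1258.7, borrowing by resident firms from foreign banks 820.8, acquisition of a foreign subsidiary by a resident firm (outward FDI) 1565.2, domestic pension funds' purchases of foreign equities 529.8, inward foreign direct investment in the manufacturing sector 1318.4; capital account: debt forgiveness received from foreign official creditors 104.2.)

-196.3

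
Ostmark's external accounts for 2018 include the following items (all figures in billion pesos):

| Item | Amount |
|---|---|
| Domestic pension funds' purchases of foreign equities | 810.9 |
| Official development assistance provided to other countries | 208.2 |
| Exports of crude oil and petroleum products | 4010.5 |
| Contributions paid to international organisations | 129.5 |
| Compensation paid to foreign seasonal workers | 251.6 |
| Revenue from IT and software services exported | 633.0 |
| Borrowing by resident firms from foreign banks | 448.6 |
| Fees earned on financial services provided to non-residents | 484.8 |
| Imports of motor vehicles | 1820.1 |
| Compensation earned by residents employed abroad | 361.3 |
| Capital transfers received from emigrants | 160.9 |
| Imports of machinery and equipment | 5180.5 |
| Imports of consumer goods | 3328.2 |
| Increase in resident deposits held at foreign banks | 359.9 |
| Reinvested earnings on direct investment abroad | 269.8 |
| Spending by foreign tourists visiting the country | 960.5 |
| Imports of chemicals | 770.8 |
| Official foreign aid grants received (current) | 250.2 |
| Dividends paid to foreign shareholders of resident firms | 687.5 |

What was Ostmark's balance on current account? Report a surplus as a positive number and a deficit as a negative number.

Goods: -1820.1 - 770.8 + 4010.5 - 5180.5 - 3328.2 = -7089.1
Services: 633.0 + 960.5 + 484.8 = 2078.3
Primary income: -687.5 + 361.3 - 251.6 + 269.8 = -308.0
Secondary income: -129.5 + 250.2 - 208.2 = -87.5
Current account = (-7089.1) + 2078.3 + (-308.0) + (-87.5) = -5406.3
(Excluded from the current account — financial account: domestic pension funds' purchases of foreign equities 810.9, borrowing by resident firms from foreign banks 448.6, increase in resident deposits held at foreign banks 359.9; capital account: capital transfers received from emigrants 160.9.)

-5406.3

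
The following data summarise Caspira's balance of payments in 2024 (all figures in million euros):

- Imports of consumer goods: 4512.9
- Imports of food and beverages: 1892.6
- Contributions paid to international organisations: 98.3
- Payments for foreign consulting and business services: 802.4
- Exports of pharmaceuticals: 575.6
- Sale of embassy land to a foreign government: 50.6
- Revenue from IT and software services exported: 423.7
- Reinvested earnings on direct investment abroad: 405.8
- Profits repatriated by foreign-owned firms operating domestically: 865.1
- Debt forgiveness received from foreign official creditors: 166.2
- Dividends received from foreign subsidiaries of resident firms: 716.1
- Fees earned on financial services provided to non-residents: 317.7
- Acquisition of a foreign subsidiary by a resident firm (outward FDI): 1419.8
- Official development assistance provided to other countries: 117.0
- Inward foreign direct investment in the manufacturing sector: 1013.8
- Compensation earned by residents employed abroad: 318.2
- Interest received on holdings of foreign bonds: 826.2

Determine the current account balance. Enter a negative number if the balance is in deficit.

-4705.0

Goods: -1892.6 - 4512.9 + 575.6 = -5829.9
Services: 317.7 + 423.7 - 802.4 = -61.0
Primary income: 716.1 + 826.2 - 865.1 + 318.2 + 405.8 = 1401.2
Secondary income: -117.0 - 98.3 = -215.3
Current account = (-5829.9) + (-61.0) + 1401.2 + (-215.3) = -4705.0
(Excluded from the current account — capital account: sale of embassy land to a foreign government 50.6, debt forgiveness received from foreign official creditors 166.2; financial account: acquisition of a foreign subsidiary by a resident firm (outward FDI) 1419.8, inward foreign direct investment in the manufacturing sector 1013.8.)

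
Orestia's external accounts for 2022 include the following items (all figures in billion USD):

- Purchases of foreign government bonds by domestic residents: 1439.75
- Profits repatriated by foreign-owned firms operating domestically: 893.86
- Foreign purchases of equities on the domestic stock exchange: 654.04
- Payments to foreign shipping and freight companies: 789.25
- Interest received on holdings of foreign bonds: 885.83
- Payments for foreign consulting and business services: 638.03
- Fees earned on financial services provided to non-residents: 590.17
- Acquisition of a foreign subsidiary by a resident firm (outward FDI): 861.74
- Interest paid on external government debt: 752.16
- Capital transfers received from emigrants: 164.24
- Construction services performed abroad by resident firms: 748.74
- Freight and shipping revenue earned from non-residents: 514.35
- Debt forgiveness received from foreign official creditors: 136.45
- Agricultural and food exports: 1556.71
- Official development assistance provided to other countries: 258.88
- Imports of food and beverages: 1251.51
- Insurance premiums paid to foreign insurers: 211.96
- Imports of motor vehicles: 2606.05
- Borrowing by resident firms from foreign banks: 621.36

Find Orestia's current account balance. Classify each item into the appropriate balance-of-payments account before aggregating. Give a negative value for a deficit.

Goods: -2606.05 - 1251.51 + 1556.71 = -2300.85
Services: -638.03 + 590.17 + 748.74 + 514.35 - 789.25 - 211.96 = 214.02
Primary income: 885.83 - 893.86 - 752.16 = -760.19
Secondary income: -258.88
Current account = (-2300.85) + 214.02 + (-760.19) + (-258.88) = -3105.90
(Excluded from the current account — financial account: purchases of foreign government bonds by domestic residents 1439.75, foreign purchases of equities on the domestic stock exchange 654.04, acquisition of a foreign subsidiary by a resident firm (outward FDI) 861.74, borrowing by resident firms from foreign banks 621.36; capital account: capital transfers received from emigrants 164.24, debt forgiveness received from foreign official creditors 136.45.)

-3105.90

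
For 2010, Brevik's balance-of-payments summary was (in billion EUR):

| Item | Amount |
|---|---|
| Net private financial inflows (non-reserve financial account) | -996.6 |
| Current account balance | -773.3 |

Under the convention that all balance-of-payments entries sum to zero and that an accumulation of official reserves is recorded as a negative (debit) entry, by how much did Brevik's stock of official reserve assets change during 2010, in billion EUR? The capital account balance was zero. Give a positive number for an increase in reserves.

-1769.9

Official reserve transactions balance = -((-773.3) + (-996.6)) = 1769.9
An accumulation of reserves is recorded as a debit (negative entry), so the change in the stock of reserves is the negative of that balance.
Change in official reserves = -(1769.9) = -1769.9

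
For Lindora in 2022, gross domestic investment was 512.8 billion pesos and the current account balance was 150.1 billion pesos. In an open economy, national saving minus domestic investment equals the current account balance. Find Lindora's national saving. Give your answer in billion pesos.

S - I = CA (net lending to the rest of the world).
S = I + CA = 512.8 + 150.1 = 662.9

662.9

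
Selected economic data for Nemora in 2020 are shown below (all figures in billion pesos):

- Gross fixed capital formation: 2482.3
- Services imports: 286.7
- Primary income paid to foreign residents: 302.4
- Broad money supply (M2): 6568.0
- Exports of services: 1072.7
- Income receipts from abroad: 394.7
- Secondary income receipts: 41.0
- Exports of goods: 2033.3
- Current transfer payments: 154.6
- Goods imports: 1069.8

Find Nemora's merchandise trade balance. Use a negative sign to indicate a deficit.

963.5

Goods balance = 2033.3 - 1069.8 = 963.5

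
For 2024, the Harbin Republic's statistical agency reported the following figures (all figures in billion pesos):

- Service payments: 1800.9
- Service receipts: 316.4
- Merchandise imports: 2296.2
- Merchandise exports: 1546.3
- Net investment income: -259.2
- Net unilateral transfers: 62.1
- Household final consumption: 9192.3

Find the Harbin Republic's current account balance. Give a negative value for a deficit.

-2431.5

Goods balance = 1546.3 - 2296.2 = -749.9
Services balance = 316.4 - 1800.9 = -1484.5
Trade balance (goods + services) = -749.9 + (-1484.5) = -2234.4
Net primary income = -259.2
Net secondary income = 62.1
Current account = -2234.4 + (-259.2) + 62.1 = -2431.5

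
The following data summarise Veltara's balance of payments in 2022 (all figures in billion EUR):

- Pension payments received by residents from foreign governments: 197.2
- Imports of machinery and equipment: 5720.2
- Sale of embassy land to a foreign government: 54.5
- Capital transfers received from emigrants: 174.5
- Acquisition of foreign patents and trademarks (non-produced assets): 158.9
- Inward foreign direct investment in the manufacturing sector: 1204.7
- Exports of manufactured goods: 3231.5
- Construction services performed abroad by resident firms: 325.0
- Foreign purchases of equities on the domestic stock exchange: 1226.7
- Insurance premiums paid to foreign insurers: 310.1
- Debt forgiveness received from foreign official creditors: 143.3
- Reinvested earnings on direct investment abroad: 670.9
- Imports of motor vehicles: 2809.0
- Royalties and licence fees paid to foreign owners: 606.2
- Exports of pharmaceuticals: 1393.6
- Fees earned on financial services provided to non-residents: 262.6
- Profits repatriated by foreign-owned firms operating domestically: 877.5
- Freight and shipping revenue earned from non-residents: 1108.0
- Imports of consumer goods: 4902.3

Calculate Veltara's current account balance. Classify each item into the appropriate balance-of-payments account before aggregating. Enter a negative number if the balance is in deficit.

-8036.5

Goods: -5720.2 - 2809.0 + 3231.5 + 1393.6 - 4902.3 = -8806.4
Services: 325.0 + 1108.0 - 606.2 + 262.6 - 310.1 = 779.3
Primary income: 670.9 - 877.5 = -206.6
Secondary income: 197.2
Current account = (-8806.4) + 779.3 + (-206.6) + 197.2 = -8036.5
(Excluded from the current account — capital account: sale of embassy land to a foreign government 54.5, capital transfers received from emigrants 174.5, acquisition of foreign patents and trademarks (non-produced assets) 158.9, debt forgiveness received from foreign official creditors 143.3; financial account: inward foreign direct investment in the manufacturing sector 1204.7, foreign purchases of equities on the domestic stock exchange 1226.7.)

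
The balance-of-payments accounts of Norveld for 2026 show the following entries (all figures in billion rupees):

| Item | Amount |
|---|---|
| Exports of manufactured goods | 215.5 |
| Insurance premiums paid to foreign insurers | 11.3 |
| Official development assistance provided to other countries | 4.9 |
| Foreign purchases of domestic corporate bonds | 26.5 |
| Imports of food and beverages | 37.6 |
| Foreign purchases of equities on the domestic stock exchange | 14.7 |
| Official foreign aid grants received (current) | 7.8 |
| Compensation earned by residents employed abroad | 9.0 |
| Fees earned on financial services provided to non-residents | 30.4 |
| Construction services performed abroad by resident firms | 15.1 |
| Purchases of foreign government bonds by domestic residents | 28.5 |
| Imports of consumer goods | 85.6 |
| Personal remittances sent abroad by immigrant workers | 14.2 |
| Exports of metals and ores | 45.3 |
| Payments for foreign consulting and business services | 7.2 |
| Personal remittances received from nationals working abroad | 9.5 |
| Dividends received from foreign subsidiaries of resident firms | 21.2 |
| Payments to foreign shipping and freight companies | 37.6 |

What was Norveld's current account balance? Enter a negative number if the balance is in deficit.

Goods: 215.5 + 45.3 - 85.6 - 37.6 = 137.6
Services: 30.4 - 11.3 - 37.6 + 15.1 - 7.2 = -10.6
Primary income: 21.2 + 9.0 = 30.2
Secondary income: 7.8 - 4.9 + 9.5 - 14.2 = -1.8
Current account = 137.6 + (-10.6) + 30.2 + (-1.8) = 155.4
(Excluded from the current account — financial account: foreign purchases of domestic corporate bonds 26.5, foreign purchases of equities on the domestic stock exchange 14.7, purchases of foreign government bonds by domestic residents 28.5.)

155.4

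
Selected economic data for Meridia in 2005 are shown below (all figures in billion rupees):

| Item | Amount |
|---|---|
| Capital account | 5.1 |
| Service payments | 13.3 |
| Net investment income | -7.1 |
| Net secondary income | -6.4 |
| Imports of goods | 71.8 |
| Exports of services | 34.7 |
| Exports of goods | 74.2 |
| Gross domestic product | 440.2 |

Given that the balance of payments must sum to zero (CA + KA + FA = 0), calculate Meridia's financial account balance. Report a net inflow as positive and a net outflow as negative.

Goods balance = 74.2 - 71.8 = 2.4
Services balance = 34.7 - 13.3 = 21.4
Trade balance (goods + services) = 2.4 + 21.4 = 23.8
Net primary income = -7.1
Net secondary income = -6.4
Current account = 23.8 + (-7.1) + (-6.4) = 10.3
Financial account = -(10.3 + 5.1) = -15.4

-15.4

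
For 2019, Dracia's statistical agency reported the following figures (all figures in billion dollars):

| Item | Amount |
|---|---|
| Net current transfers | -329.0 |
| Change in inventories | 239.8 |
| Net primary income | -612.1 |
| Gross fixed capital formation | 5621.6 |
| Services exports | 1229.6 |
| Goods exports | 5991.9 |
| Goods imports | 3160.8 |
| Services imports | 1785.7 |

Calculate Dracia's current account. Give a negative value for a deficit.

Goods balance = 5991.9 - 3160.8 = 2831.1
Services balance = 1229.6 - 1785.7 = -556.1
Trade balance (goods + services) = 2831.1 + (-556.1) = 2275.0
Net primary income = -612.1
Net secondary income = -329.0
Current account = 2275.0 + (-612.1) + (-329.0) = 1333.9

1333.9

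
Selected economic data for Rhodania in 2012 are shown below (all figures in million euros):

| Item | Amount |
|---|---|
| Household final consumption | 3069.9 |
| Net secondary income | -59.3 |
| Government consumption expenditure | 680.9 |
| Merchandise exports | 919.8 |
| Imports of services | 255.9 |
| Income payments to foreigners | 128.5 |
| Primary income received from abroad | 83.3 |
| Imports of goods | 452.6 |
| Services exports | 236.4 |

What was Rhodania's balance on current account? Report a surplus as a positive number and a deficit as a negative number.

Goods balance = 919.8 - 452.6 = 467.2
Services balance = 236.4 - 255.9 = -19.5
Trade balance (goods + services) = 467.2 + (-19.5) = 447.7
Net primary income = 83.3 - 128.5 = -45.2
Net secondary income = -59.3
Current account = 447.7 + (-45.2) + (-59.3) = 343.2

343.2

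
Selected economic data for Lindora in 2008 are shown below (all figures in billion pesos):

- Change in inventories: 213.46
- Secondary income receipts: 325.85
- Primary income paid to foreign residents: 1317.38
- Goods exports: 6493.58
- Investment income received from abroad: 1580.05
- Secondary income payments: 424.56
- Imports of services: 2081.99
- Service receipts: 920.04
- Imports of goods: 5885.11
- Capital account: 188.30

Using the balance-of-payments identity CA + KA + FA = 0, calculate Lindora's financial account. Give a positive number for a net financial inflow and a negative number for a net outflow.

201.22

Goods balance = 6493.58 - 5885.11 = 608.47
Services balance = 920.04 - 2081.99 = -1161.95
Trade balance (goods + services) = 608.47 + (-1161.95) = -553.48
Net primary income = 1580.05 - 1317.38 = 262.67
Net secondary income = 325.85 - 424.56 = -98.71
Current account = -553.48 + 262.67 + (-98.71) = -389.52
Financial account = -(-389.52 + 188.30) = 201.22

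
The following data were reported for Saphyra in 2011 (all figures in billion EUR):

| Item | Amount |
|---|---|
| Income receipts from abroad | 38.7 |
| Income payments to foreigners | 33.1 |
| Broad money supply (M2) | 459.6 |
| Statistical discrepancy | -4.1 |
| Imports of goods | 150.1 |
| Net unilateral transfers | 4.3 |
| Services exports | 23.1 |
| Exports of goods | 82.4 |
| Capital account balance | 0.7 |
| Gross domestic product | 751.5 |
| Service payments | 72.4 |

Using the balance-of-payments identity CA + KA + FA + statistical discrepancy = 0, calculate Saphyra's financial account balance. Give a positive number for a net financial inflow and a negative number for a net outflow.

Goods balance = 82.4 - 150.1 = -67.7
Services balance = 23.1 - 72.4 = -49.3
Trade balance (goods + services) = -67.7 + (-49.3) = -117.0
Net primary income = 38.7 - 33.1 = 5.6
Net secondary income = 4.3
Current account = -117.0 + 5.6 + 4.3 = -107.1
Financial account = -(-107.1 + 0.7 + (-4.1)) = 110.5

110.5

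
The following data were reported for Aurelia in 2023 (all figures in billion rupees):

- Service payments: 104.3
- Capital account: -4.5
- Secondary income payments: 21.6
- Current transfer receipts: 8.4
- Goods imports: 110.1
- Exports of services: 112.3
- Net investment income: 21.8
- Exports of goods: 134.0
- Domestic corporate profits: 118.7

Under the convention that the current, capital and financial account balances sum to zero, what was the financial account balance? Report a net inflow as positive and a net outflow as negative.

Goods balance = 134.0 - 110.1 = 23.9
Services balance = 112.3 - 104.3 = 8.0
Trade balance (goods + services) = 23.9 + 8.0 = 31.9
Net primary income = 21.8
Net secondary income = 8.4 - 21.6 = -13.2
Current account = 31.9 + 21.8 + (-13.2) = 40.5
Financial account = -(40.5 + (-4.5)) = -36.0

-36.0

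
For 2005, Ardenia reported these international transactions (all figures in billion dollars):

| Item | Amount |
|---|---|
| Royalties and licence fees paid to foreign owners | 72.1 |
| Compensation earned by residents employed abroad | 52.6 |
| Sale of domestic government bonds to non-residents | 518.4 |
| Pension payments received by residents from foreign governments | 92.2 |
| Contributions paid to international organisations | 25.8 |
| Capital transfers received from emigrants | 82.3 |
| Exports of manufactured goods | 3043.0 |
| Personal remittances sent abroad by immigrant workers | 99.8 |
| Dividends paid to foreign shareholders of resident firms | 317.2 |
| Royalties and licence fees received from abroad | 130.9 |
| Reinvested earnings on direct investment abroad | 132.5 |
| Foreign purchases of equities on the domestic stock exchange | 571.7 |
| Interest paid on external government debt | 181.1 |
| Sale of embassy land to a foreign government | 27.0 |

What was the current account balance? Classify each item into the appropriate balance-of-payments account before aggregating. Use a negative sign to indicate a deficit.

2755.2

Goods: 3043.0
Services: -72.1 + 130.9 = 58.8
Primary income: 132.5 - 181.1 - 317.2 + 52.6 = -313.2
Secondary income: -25.8 - 99.8 + 92.2 = -33.4
Current account = 3043.0 + 58.8 + (-313.2) + (-33.4) = 2755.2
(Excluded from the current account — financial account: sale of domestic government bonds to non-residents 518.4, foreign purchases of equities on the domestic stock exchange 571.7; capital account: capital transfers received from emigrants 82.3, sale of embassy land to a foreign government 27.0.)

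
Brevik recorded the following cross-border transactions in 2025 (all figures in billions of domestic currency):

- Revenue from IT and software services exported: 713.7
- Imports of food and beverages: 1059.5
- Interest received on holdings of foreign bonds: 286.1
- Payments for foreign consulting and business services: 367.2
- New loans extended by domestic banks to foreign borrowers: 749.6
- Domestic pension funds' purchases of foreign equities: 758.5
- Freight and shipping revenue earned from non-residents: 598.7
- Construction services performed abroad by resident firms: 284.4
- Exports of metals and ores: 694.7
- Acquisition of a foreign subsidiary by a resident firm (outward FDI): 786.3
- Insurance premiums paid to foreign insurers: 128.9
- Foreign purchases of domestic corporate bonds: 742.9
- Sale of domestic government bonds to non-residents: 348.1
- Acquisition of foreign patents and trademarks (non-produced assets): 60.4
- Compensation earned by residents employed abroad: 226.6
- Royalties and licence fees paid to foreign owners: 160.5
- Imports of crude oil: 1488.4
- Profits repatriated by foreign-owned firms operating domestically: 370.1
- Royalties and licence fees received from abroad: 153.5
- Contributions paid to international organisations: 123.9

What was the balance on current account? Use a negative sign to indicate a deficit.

-740.8

Goods: 694.7 - 1488.4 - 1059.5 = -1853.2
Services: 284.4 + 713.7 + 153.5 - 128.9 - 160.5 - 367.2 + 598.7 = 1093.7
Primary income: 286.1 - 370.1 + 226.6 = 142.6
Secondary income: -123.9
Current account = (-1853.2) + 1093.7 + 142.6 + (-123.9) = -740.8
(Excluded from the current account — financial account: new loans extended by domestic banks to foreign borrowers 749.6, domestic pension funds' purchases of foreign equities 758.5, acquisition of a foreign subsidiary by a resident firm (outward FDI) 786.3, foreign purchases of domestic corporate bonds 742.9, sale of domestic government bonds to non-residents 348.1; capital account: acquisition of foreign patents and trademarks (non-produced assets) 60.4.)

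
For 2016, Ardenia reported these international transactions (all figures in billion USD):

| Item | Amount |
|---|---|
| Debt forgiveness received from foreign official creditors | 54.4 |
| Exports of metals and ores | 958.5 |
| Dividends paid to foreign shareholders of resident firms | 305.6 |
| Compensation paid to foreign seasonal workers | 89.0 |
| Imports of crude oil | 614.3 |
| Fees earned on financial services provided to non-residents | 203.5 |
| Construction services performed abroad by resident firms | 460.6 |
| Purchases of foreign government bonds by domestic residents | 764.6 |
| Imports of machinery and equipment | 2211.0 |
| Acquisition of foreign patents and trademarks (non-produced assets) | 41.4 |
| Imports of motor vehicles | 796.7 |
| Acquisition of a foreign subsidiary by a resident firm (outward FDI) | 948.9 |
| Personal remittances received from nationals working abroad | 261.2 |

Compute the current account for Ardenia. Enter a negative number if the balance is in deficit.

Goods: -614.3 - 2211.0 - 796.7 + 958.5 = -2663.5
Services: 203.5 + 460.6 = 664.1
Primary income: -305.6 - 89.0 = -394.6
Secondary income: 261.2
Current account = (-2663.5) + 664.1 + (-394.6) + 261.2 = -2132.8
(Excluded from the current account — capital account: debt forgiveness received from foreign official creditors 54.4, acquisition of foreign patents and trademarks (non-produced assets) 41.4; financial account: purchases of foreign government bonds by domestic residents 764.6, acquisition of a foreign subsidiary by a resident firm (outward FDI) 948.9.)

-2132.8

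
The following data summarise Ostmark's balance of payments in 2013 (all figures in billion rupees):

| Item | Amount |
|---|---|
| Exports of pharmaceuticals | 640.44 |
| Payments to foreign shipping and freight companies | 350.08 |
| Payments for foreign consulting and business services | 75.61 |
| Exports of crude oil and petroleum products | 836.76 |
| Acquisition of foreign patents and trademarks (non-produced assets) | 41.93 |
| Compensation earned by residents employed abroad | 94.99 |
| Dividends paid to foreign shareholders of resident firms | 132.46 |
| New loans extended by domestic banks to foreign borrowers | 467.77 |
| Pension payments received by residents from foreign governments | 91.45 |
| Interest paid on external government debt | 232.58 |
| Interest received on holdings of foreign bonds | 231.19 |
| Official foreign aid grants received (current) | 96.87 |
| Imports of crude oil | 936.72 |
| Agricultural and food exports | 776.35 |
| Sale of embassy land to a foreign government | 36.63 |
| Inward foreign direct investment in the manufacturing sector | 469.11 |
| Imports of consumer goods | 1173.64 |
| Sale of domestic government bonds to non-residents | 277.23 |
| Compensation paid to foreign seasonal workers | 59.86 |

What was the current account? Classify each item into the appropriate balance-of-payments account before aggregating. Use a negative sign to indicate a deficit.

Goods: 776.35 + 836.76 - 1173.64 + 640.44 - 936.72 = 143.19
Services: -350.08 - 75.61 = -425.69
Primary income: -232.58 - 132.46 + 231.19 + 94.99 - 59.86 = -98.72
Secondary income: 96.87 + 91.45 = 188.32
Current account = 143.19 + (-425.69) + (-98.72) + 188.32 = -192.90
(Excluded from the current account — capital account: acquisition of foreign patents and trademarks (non-produced assets) 41.93, sale of embassy land to a foreign government 36.63; financial account: new loans extended by domestic banks to foreign borrowers 467.77, inward foreign direct investment in the manufacturing sector 469.11, sale of domestic government bonds to non-residents 277.23.)

-192.90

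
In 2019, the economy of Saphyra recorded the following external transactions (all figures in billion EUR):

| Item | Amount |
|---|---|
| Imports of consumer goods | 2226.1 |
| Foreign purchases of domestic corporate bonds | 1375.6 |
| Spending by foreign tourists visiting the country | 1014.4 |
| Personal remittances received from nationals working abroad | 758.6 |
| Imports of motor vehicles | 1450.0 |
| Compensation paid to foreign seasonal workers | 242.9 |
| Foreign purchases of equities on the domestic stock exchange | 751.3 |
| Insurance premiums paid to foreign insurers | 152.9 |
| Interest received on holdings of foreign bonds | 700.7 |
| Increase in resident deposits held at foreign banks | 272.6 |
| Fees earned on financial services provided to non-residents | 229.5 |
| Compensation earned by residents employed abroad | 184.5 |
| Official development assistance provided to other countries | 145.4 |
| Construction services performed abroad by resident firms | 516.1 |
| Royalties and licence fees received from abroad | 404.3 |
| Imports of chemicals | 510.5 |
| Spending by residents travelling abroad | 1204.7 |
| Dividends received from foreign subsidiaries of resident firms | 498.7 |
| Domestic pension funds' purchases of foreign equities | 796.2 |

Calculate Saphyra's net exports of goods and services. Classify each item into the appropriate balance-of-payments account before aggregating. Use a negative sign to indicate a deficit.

Goods: -1450.0 - 2226.1 - 510.5 = -4186.6
Services: -152.9 + 516.1 + 1014.4 + 404.3 - 1204.7 + 229.5 = 806.7
Trade balance = -4186.6 + 806.7 = -3379.9
(Excluded from the trade balance — financial account: foreign purchases of domestic corporate bonds 1375.6, foreign purchases of equities on the domestic stock exchange 751.3, increase in resident deposits held at foreign banks 272.6, domestic pension funds' purchases of foreign equities 796.2; secondary income: personal remittances received from nationals working abroad 758.6, official development assistance provided to other countries 145.4; primary income: compensation paid to foreign seasonal workers 242.9, interest received on holdings of foreign bonds 700.7, compensation earned by residents employed abroad 184.5, dividends received from foreign subsidiaries of resident firms 498.7.)

-3379.9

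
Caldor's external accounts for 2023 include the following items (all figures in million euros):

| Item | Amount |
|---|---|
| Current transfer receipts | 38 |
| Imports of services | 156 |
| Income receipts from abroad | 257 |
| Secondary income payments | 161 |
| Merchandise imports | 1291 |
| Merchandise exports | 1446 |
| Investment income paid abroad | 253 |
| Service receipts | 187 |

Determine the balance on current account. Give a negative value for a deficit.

67

Goods balance = 1446 - 1291 = 155
Services balance = 187 - 156 = 31
Trade balance (goods + services) = 155 + 31 = 186
Net primary income = 257 - 253 = 4
Net secondary income = 38 - 161 = -123
Current account = 186 + 4 + (-123) = 67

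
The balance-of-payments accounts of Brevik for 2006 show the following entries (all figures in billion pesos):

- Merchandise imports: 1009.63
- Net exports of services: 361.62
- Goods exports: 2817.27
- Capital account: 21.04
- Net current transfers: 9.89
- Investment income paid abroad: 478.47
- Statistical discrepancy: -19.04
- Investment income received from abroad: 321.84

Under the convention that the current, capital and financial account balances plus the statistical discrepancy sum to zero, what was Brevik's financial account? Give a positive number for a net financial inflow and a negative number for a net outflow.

-2024.52

Goods balance = 2817.27 - 1009.63 = 1807.64
Services balance = 361.62
Trade balance (goods + services) = 1807.64 + 361.62 = 2169.26
Net primary income = 321.84 - 478.47 = -156.63
Net secondary income = 9.89
Current account = 2169.26 + (-156.63) + 9.89 = 2022.52
Financial account = -(2022.52 + 21.04 + (-19.04)) = -2024.52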